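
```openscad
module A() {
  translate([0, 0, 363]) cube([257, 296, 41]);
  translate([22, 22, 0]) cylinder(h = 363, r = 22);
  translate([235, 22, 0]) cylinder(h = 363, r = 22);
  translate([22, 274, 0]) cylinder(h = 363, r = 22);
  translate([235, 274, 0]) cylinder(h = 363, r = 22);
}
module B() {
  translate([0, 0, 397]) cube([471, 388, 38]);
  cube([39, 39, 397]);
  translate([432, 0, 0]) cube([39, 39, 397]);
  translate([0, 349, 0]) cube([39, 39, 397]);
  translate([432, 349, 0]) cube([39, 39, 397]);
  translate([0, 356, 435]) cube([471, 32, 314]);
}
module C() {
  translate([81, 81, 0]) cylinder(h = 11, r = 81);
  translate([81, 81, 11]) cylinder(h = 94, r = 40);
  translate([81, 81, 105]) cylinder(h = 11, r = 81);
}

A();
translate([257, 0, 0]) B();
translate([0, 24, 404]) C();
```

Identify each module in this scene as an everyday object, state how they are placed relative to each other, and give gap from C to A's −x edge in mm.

A is a stool. B is a chair. C is a spool. The chair is against the stool's +x side, with their −y faces flush. The spool is on top of the stool. The gap from the spool to the stool's −x edge is 0 mm.

The spool's min-x is at 0; the stool's min-x is 0; gap = 0 mm.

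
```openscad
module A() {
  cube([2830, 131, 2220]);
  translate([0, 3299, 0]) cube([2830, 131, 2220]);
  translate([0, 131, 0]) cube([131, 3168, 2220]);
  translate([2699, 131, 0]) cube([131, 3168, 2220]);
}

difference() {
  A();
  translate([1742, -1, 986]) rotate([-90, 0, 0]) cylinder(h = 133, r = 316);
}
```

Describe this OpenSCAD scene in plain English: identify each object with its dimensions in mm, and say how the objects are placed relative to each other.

A is the wall frame of a small rectangular building: four walls, each 2220 mm tall and 131 mm thick, enclosing a footprint 2830 mm (x) by 3430 mm (y) outside-to-outside, with no floor or roof. The front and back walls (the −y and +y sides) span the full width; the two side walls fit between them.

The house frame has a circular hole of radius 316 mm through its front wall, centred at (x = 1742, z = 986).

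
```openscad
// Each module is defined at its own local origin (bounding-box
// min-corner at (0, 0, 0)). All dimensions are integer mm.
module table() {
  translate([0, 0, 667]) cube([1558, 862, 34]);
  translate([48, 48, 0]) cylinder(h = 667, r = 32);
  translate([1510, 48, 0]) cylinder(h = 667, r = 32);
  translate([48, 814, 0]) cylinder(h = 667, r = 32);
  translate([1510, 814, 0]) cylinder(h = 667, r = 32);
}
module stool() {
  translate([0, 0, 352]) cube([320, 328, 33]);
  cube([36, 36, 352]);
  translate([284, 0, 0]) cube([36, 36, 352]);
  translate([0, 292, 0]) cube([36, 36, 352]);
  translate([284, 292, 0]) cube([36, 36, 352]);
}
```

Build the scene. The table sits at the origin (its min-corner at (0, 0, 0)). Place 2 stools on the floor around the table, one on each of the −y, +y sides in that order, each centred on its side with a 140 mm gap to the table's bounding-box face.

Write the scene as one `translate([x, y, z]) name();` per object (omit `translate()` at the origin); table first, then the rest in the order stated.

table();
translate([619, -468, 0]) stool();
translate([619, 1002, 0]) stool();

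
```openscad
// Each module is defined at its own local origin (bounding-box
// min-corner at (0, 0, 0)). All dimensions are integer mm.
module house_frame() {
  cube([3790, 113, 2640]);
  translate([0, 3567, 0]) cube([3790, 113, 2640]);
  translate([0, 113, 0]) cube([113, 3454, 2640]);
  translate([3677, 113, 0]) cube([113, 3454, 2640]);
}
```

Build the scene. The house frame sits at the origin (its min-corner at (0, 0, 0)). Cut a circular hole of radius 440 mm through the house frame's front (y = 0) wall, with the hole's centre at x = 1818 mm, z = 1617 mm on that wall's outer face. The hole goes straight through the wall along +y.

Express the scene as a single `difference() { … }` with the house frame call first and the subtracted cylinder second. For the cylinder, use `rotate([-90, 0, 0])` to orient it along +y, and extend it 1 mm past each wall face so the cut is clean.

difference() {
  house_frame();
  translate([1818, -1, 1617]) rotate([-90, 0, 0]) cylinder(h = 115, r = 440);
}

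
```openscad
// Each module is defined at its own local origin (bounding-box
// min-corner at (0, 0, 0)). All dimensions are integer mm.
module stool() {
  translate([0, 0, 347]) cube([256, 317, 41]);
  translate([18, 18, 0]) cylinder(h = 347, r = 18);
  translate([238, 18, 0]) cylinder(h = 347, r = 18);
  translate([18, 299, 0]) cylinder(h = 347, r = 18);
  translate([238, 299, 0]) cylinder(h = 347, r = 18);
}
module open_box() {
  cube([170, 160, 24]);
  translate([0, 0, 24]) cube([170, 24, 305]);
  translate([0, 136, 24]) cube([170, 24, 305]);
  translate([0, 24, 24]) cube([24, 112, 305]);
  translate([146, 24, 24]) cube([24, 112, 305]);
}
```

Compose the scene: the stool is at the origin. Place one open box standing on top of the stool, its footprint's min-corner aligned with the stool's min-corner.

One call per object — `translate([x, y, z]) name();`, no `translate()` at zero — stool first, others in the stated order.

stool();
translate([0, 0, 388]) open_box();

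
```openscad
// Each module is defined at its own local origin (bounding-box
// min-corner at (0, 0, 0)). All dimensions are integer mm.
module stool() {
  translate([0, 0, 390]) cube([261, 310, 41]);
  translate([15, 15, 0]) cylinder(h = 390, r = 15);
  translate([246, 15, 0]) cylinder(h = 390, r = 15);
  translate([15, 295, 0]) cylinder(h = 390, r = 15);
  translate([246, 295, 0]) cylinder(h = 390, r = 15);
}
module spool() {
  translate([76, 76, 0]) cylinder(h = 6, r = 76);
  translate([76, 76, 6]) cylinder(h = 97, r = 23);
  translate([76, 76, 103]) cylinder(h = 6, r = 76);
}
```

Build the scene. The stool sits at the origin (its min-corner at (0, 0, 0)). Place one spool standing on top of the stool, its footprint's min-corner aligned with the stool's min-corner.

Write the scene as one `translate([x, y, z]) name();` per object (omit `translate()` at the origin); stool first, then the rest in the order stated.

stool();
translate([0, 0, 431]) spool();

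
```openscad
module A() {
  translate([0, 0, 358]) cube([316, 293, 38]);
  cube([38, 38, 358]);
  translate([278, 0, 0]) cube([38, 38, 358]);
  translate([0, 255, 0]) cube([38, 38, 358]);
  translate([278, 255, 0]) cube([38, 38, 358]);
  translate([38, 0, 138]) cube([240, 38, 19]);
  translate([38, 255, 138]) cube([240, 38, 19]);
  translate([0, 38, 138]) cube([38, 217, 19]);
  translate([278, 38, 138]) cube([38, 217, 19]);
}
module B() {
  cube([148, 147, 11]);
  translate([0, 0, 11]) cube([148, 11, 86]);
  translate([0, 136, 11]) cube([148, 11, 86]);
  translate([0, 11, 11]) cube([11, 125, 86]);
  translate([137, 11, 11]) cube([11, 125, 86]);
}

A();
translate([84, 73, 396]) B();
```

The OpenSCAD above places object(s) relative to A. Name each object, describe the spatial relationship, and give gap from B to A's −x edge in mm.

A is a stool. B is an open box. The open box is on top of the stool, centred. The gap from the open box to the stool's −x edge is 84 mm.

The open box's min-x is at 84; the stool's min-x is 0; gap = 84 mm.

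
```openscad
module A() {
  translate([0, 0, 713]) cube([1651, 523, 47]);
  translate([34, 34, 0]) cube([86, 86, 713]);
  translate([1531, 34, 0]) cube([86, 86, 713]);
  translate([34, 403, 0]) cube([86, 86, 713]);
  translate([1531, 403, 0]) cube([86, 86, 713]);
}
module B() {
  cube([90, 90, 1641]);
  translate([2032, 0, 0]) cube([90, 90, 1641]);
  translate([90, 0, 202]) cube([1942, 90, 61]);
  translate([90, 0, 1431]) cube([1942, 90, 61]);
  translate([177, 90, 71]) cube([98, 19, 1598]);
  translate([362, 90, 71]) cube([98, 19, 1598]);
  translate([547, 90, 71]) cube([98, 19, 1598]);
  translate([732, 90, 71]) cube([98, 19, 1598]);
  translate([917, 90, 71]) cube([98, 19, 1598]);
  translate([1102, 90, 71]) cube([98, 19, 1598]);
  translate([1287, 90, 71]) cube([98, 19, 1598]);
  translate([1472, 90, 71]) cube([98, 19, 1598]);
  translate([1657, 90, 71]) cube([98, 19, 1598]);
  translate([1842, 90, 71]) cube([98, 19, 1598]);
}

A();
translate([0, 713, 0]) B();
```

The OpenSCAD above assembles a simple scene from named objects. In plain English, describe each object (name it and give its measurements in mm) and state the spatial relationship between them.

A is a rectangular dining table. The top is 1651×523×47 mm with its upper surface at z = 760 mm. It stands on four 86×86 mm square legs, each inset 34 mm from the nearest pair of top edges, running from the floor to the underside of the top.

B is a fence section. Two 90×90 mm posts, 1641 mm tall, stand on the floor with a clear span of 1942 mm between their inner faces. Two horizontal rails of 90×61 mm section span the gap between the posts with their undersides at z = 202 mm and z = 1431 mm, flush with the posts' −y face. 10 pickets, each 98 mm wide, 19 mm thick and 1598 mm tall, are fixed to the +y face of the rails with their bottoms at z = 71 mm, evenly spaced across the span with equal gaps (rounded down to the nearest mm) at the −x end and between each pair — any rounding remainder accumulates at the +x end.

The fence section is on the floor beside the table on its +y side.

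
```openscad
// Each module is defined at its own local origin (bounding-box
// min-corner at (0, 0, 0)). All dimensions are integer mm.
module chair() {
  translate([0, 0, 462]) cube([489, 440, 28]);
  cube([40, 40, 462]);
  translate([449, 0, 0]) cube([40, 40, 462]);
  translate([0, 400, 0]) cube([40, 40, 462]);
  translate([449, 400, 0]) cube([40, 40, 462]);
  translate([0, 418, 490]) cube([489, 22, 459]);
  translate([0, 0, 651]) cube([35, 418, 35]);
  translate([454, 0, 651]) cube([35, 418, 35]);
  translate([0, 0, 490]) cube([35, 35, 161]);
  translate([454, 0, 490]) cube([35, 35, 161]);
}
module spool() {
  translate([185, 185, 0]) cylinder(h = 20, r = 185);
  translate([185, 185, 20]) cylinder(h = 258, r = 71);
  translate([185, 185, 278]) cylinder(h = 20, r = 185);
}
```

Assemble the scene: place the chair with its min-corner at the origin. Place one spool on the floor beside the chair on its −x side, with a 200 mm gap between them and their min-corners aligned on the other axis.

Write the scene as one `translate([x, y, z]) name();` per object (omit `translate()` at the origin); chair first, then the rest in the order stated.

chair();
translate([-570, 0, 0]) spool();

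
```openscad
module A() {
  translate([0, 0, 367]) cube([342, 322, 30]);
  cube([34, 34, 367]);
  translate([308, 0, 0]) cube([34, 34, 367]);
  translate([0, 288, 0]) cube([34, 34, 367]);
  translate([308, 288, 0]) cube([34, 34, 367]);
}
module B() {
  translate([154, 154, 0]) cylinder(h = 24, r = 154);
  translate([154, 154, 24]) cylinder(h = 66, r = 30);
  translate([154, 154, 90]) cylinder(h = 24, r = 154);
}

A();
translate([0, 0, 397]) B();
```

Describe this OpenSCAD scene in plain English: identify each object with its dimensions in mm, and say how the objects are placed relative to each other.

A is a simple wooden stool: a rectangular seat 342 mm (x) by 322 mm (y), 30 mm thick, top face at z = 397 mm, on four square legs, each 34×34 mm in cross-section. The legs rest on z = 0, each flush with a corner of the seat.

B is a spool: two coaxial disc flanges of radius 154 mm and thickness 24 mm, joined by a core cylinder of radius 30 mm and height 66 mm. The lower flange rests on z = 0 and the three cylinders share a vertical axis.

The spool is on top of the stool.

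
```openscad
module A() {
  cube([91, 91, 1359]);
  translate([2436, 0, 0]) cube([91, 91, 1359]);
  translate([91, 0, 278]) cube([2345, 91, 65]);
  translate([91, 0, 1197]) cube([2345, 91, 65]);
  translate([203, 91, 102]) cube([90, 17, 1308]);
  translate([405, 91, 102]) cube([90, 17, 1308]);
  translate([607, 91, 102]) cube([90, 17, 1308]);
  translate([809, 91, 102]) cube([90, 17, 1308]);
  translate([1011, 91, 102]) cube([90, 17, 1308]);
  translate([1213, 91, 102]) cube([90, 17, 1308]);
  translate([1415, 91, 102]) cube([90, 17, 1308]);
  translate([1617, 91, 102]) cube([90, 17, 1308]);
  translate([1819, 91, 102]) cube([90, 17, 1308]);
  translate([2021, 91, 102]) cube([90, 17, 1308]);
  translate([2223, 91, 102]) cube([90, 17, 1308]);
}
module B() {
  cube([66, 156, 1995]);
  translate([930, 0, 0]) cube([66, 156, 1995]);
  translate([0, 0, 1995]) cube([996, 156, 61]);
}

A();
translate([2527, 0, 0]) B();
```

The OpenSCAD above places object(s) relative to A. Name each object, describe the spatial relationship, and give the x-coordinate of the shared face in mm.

A is a fence section. B is a door frame. The door frame is against the fence section's +x side, with their −y faces flush. The x-coordinate of the shared face is 2527 mm.

The fence section's +x face and the door frame's −x face are both at x = 2527 mm.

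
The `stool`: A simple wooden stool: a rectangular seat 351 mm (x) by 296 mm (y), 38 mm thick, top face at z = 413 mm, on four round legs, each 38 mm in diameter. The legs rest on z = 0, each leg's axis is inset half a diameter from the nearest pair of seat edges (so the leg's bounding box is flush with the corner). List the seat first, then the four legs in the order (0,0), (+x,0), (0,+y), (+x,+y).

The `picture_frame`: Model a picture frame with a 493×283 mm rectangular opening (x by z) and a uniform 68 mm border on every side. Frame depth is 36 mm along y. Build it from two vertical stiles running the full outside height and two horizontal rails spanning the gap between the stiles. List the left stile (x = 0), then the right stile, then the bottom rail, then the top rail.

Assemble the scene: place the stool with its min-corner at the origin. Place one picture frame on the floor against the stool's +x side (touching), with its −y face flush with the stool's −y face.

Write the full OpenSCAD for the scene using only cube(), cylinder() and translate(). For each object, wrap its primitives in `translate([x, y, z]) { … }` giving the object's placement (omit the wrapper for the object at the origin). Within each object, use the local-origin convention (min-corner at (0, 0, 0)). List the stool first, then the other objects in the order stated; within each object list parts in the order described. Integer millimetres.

translate([0, 0, 375]) cube([351, 296, 38]);
translate([19, 19, 0]) cylinder(h = 375, r = 19);
translate([332, 19, 0]) cylinder(h = 375, r = 19);
translate([19, 277, 0]) cylinder(h = 375, r = 19);
translate([332, 277, 0]) cylinder(h = 375, r = 19);
translate([351, 0, 0]) {
  cube([68, 36, 419]);
  translate([561, 0, 0]) cube([68, 36, 419]);
  translate([68, 0, 0]) cube([493, 36, 68]);
  translate([68, 0, 351]) cube([493, 36, 68]);
}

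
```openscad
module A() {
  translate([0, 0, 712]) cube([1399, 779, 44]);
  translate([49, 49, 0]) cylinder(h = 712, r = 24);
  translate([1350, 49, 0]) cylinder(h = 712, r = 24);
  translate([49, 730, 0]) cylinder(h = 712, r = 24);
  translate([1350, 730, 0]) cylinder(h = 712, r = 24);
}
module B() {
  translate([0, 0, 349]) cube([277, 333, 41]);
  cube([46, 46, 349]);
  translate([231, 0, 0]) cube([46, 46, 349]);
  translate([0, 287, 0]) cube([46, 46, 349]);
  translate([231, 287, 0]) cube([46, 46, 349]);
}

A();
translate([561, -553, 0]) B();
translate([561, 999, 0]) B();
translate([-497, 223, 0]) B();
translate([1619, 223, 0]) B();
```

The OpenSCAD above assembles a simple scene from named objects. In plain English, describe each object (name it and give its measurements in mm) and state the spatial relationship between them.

A is a table with a 1399×779 mm rectangular top, 44 mm thick, top surface at z = 756 mm, supported by four round legs of 48 mm diameter, each leg's bounding box inset 25 mm from the nearest pair of top edges, running from the floor.

B is a four-legged stool. The seat is a 277×333×41 mm slab whose top surface is at z = 390 mm; four square legs, each 46×46 mm in cross-section, run from the floor (z = 0) to the underside of the seat, each flush with a corner of the seat.

Four stools sit around the table at the −y, +y, −x, +x sides.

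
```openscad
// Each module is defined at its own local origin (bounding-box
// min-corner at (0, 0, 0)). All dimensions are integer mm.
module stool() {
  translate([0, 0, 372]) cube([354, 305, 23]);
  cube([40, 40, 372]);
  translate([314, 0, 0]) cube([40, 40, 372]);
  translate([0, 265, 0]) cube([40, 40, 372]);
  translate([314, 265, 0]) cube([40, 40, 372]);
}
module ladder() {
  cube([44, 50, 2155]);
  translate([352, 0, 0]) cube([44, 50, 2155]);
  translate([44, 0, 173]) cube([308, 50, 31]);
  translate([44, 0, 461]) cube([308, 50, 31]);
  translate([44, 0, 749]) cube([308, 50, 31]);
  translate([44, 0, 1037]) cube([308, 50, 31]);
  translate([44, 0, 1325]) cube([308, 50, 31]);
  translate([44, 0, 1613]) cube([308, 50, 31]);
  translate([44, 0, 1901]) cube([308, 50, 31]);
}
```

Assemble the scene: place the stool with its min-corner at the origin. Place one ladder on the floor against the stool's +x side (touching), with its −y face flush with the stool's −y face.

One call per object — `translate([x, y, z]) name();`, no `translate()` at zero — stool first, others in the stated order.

stool();
translate([354, 0, 0]) ladder();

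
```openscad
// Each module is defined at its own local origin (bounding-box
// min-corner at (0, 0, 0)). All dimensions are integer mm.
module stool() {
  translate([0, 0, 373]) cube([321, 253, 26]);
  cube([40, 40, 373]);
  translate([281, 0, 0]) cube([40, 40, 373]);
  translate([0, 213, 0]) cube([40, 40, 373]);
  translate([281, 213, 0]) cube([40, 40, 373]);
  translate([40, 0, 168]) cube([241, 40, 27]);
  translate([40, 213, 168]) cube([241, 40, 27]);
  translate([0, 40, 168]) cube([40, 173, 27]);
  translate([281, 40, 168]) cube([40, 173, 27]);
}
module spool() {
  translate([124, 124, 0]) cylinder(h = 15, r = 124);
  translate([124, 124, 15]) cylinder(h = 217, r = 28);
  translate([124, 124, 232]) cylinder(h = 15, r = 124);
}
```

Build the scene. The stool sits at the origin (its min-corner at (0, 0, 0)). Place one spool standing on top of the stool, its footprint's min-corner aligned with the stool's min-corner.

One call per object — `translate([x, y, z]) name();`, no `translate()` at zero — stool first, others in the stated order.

stool();
translate([0, 0, 399]) spool();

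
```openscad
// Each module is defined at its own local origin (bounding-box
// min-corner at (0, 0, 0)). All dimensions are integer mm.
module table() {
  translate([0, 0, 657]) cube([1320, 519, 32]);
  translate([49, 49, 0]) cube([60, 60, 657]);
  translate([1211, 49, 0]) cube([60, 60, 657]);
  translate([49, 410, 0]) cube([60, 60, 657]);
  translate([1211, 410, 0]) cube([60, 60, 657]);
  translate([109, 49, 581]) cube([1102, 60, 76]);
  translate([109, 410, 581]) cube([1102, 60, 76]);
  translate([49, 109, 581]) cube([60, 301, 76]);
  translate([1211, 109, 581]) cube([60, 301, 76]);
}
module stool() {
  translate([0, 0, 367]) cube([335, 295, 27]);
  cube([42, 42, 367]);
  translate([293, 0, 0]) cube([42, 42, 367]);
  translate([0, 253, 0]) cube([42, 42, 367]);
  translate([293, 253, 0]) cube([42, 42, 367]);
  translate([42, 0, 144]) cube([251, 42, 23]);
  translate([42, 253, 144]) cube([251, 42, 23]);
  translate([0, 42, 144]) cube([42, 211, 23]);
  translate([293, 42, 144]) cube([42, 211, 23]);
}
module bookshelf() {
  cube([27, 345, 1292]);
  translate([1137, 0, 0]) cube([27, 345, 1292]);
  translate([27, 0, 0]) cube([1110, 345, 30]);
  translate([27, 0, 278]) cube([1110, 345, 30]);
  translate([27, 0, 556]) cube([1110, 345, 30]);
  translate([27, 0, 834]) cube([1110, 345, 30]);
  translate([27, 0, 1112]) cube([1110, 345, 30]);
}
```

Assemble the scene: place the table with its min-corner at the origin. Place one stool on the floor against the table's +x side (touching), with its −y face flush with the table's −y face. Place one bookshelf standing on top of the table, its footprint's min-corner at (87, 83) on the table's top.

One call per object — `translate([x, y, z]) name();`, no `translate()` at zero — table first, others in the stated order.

table();
translate([1320, 0, 0]) stool();
translate([87, 83, 689]) bookshelf();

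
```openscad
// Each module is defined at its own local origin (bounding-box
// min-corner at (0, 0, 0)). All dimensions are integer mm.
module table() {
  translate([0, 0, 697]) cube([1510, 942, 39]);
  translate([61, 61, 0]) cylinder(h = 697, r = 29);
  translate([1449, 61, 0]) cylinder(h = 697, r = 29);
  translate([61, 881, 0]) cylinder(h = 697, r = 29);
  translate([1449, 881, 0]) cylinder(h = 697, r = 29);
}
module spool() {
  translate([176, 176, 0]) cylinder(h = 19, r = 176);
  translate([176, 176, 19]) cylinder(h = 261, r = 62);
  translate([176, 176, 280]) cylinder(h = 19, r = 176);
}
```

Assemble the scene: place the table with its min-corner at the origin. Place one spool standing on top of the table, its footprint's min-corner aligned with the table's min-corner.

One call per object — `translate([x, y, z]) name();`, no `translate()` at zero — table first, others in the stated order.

table();
translate([0, 0, 736]) spool();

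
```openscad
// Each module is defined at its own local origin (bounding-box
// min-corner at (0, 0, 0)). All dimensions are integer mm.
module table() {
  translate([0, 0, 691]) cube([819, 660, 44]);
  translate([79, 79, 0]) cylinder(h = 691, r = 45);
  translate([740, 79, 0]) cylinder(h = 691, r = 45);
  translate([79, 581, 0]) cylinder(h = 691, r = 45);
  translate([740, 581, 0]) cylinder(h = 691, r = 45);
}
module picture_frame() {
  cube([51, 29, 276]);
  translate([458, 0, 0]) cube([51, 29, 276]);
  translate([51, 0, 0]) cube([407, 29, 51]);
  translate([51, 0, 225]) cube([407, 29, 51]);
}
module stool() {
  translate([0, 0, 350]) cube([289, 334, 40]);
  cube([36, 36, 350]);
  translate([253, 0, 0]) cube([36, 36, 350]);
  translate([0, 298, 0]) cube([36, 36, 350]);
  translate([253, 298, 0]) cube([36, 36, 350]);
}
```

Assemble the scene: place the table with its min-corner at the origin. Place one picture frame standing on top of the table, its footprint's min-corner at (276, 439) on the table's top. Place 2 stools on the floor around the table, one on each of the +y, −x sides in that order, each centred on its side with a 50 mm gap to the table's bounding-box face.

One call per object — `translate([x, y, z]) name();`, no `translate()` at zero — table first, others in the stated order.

table();
translate([276, 439, 735]) picture_frame();
translate([265, 710, 0]) stool();
translate([-339, 163, 0]) stool();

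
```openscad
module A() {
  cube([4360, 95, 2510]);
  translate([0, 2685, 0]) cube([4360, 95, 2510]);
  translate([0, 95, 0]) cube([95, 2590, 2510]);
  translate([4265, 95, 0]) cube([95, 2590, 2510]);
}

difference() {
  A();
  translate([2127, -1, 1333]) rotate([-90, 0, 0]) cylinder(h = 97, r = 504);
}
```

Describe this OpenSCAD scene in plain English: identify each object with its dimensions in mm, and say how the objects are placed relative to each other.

A is a box-shaped house frame (walls only): outside footprint 4360×2780 mm, wall height 2510 mm, wall thickness 95 mm. The two y-facing walls run the full x-width; the two x-facing walls fit between the inner faces of the y-facing walls.

The house frame has a circular hole of radius 504 mm through its front wall, centred at (x = 2127, z = 1333).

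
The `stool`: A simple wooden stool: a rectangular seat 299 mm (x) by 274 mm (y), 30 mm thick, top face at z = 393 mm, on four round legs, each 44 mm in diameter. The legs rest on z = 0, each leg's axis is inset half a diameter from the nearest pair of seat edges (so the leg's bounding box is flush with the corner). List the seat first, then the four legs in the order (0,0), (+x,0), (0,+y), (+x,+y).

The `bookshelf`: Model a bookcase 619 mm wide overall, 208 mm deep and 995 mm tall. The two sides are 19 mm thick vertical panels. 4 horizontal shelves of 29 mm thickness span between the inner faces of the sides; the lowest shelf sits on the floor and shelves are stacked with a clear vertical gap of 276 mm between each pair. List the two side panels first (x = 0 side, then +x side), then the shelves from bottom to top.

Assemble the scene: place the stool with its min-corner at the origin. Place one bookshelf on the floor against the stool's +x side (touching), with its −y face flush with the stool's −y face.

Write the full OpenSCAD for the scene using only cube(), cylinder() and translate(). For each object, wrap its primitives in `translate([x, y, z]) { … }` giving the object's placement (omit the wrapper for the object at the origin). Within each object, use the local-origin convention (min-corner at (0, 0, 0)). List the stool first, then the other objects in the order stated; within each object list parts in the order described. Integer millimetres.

translate([0, 0, 363]) cube([299, 274, 30]);
translate([22, 22, 0]) cylinder(h = 363, r = 22);
translate([277, 22, 0]) cylinder(h = 363, r = 22);
translate([22, 252, 0]) cylinder(h = 363, r = 22);
translate([277, 252, 0]) cylinder(h = 363, r = 22);
translate([299, 0, 0]) {
  cube([19, 208, 995]);
  translate([600, 0, 0]) cube([19, 208, 995]);
  translate([19, 0, 0]) cube([581, 208, 29]);
  translate([19, 0, 305]) cube([581, 208, 29]);
  translate([19, 0, 610]) cube([581, 208, 29]);
  translate([19, 0, 915]) cube([581, 208, 29]);
}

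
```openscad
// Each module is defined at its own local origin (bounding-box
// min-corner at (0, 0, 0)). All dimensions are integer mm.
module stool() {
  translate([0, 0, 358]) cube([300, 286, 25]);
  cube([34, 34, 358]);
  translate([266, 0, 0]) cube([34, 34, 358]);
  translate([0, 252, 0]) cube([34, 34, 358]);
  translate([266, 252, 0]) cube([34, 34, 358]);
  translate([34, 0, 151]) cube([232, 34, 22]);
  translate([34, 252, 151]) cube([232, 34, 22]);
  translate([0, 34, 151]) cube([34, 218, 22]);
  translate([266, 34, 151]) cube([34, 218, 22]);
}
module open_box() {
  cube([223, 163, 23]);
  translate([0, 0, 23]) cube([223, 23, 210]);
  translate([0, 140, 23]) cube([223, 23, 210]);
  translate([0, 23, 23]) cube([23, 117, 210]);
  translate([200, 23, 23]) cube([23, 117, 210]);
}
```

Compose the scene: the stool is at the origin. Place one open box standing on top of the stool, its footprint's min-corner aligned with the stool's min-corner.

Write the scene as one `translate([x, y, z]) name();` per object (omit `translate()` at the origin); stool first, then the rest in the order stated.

stool();
translate([0, 0, 383]) open_box();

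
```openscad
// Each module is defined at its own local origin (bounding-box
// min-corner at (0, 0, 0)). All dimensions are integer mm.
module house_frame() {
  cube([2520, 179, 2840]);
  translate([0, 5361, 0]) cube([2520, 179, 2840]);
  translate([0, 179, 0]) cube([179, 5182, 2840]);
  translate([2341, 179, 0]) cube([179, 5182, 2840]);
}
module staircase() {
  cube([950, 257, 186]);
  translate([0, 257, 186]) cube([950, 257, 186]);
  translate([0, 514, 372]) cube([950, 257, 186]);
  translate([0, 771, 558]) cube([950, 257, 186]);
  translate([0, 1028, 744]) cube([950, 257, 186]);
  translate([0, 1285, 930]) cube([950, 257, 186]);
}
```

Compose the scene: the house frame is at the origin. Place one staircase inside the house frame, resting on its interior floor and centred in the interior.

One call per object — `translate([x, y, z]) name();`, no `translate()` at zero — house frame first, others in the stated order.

house_frame();
translate([785, 1999, 0]) staircase();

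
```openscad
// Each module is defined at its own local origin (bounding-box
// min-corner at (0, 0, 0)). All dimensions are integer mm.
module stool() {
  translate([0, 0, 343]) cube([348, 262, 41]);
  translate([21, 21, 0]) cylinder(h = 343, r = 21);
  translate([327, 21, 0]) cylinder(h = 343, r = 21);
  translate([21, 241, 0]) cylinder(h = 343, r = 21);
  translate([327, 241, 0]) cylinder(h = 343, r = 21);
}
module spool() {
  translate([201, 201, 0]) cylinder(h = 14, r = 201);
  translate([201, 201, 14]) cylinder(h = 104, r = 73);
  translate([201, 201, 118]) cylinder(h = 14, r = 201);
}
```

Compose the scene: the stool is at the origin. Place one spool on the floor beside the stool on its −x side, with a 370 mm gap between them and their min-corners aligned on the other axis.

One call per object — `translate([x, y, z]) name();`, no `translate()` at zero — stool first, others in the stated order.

stool();
translate([-772, 0, 0]) spool();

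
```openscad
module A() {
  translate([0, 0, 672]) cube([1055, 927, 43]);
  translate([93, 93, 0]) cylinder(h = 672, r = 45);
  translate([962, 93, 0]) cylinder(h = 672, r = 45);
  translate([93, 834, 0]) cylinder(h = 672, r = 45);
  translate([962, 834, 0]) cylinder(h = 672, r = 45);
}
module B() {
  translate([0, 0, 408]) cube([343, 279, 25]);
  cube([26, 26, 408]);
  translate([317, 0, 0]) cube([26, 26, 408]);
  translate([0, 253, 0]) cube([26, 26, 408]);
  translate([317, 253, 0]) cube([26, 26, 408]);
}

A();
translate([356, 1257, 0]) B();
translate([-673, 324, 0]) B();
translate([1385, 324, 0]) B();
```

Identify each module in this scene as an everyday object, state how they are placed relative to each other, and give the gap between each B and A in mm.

A is a table. B is a stool. Three stools sit around the table at the +y, −x, +x sides. The gap between each stool and the table is 330 mm.

Each stool's nearest face is 330 mm from the table's bounding box.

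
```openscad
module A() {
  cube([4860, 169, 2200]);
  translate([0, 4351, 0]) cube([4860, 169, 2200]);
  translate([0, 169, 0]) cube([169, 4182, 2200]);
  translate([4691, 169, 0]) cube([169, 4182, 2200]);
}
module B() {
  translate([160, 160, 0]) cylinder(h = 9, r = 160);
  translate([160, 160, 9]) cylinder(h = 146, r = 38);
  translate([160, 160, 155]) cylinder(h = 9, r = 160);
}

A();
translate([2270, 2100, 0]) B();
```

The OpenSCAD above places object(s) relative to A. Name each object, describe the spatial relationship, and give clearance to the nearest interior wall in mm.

A is a house frame. B is a spool. The spool sits inside the house frame, centred. The clearance to the nearest interior wall is 1931 mm.

Clearances: x = 2101, y = 1931; minimum 1931 mm.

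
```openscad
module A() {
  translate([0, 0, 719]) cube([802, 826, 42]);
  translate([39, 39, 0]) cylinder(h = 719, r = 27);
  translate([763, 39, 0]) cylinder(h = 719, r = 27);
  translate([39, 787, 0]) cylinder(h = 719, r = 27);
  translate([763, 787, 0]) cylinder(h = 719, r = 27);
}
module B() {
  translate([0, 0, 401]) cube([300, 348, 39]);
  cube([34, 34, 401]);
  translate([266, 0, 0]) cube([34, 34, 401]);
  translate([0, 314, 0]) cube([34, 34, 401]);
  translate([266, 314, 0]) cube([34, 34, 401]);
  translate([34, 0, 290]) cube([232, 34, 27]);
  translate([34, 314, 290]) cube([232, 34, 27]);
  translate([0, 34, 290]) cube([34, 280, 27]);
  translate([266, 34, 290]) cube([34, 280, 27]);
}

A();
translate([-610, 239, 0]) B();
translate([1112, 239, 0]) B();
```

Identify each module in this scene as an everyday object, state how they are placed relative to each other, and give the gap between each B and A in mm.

A is a table. B is a stool. Two stools sit around the table at the −x, +x sides. The gap between each stool and the table is 310 mm.

Each stool's nearest face is 310 mm from the table's bounding box.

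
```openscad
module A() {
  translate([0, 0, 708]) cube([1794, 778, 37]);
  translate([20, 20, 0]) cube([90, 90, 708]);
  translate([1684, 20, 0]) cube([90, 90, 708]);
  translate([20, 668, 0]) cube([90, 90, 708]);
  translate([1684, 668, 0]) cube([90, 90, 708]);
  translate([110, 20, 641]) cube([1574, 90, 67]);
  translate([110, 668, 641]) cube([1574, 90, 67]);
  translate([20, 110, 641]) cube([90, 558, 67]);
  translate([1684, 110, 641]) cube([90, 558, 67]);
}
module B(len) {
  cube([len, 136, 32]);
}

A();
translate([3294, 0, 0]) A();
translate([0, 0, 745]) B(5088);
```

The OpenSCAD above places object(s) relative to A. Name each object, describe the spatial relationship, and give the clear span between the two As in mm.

A is a table. B is a beam. A beam spans the tops of two tables. The clear span between the two tables is 1500 mm.

Second table starts at x = 3294; first ends at x = 1794; clear span = 3294 − 1794 = 1500 mm.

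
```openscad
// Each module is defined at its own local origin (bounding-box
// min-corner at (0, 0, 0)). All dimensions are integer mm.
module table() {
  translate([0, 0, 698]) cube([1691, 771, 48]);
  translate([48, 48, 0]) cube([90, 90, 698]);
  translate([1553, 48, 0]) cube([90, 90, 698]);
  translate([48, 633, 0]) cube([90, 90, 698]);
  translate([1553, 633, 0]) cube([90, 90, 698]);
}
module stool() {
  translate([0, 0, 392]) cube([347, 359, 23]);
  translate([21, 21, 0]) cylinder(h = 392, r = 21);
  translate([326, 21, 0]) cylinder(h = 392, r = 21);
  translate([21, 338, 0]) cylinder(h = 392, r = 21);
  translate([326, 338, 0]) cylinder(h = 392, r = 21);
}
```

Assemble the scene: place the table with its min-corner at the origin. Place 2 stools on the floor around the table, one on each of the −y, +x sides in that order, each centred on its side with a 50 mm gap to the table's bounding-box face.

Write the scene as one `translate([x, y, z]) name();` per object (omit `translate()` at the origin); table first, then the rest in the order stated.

table();
translate([672, -409, 0]) stool();
translate([1741, 206, 0]) stool();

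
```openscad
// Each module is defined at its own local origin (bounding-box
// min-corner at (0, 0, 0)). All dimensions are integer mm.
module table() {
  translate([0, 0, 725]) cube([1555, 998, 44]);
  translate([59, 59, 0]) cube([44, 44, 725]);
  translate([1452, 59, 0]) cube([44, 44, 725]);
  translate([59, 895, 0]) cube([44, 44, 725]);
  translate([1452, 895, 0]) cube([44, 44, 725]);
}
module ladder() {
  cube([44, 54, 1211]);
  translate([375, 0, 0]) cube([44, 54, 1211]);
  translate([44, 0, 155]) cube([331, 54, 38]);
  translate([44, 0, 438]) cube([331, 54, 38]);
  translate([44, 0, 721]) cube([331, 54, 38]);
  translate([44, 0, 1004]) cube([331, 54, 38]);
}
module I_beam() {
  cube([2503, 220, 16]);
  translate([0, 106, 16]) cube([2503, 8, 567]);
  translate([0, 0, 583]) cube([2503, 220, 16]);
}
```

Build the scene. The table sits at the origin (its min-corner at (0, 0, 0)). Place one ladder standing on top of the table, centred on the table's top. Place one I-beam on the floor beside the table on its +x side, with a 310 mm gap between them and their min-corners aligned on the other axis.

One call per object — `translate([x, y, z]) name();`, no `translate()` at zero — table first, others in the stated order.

table();
translate([568, 472, 769]) ladder();
translate([1865, 0, 0]) I_beam();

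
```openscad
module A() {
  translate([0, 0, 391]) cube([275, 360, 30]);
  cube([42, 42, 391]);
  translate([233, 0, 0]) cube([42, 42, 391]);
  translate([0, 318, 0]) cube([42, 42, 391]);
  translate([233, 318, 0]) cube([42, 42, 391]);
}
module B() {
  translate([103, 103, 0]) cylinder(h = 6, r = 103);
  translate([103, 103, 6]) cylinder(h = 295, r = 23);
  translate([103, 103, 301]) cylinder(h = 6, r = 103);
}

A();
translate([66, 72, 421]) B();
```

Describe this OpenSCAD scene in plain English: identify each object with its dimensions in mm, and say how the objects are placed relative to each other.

A is a four-legged stool. The seat is a 275×360×30 mm slab whose top surface is at z = 421 mm; four square legs, each 42×42 mm in cross-section, run from the floor (z = 0) to the underside of the seat, each flush with a corner of the seat.

B is a spool: two coaxial disc flanges of radius 103 mm and thickness 6 mm, joined by a core cylinder of radius 23 mm and height 295 mm. The lower flange rests on z = 0 and the three cylinders share a vertical axis.

The spool is on top of the stool.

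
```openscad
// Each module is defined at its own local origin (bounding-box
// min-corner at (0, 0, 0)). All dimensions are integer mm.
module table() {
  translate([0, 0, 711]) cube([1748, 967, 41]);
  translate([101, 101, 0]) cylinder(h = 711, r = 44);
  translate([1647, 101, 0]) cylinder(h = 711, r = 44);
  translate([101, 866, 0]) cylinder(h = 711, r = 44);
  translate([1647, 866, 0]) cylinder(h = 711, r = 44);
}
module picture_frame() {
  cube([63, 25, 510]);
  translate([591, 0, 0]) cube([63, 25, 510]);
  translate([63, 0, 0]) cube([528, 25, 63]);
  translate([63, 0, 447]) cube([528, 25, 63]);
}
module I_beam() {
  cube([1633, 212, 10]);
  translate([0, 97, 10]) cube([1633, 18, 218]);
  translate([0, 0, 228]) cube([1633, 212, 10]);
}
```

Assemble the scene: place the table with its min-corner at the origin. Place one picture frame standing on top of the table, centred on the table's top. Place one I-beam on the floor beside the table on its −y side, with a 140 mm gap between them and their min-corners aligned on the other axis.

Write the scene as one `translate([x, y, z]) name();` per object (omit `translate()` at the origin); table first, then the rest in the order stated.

table();
translate([547, 471, 752]) picture_frame();
translate([0, -352, 0]) I_beam();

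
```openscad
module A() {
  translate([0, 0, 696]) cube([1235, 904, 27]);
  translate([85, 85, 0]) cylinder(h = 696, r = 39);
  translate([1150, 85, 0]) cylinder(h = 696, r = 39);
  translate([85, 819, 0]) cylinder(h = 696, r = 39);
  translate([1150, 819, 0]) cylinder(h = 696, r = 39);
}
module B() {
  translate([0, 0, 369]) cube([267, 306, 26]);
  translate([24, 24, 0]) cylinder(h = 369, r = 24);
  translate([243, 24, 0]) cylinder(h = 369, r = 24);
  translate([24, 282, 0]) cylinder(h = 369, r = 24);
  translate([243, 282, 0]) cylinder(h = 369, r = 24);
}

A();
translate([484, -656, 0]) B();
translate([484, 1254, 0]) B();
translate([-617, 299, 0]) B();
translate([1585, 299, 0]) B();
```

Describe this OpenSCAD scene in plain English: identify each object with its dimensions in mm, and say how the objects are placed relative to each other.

A is a rectangular dining table. The top is 1235×904×27 mm with its upper surface at z = 723 mm. It stands on four round legs of 78 mm diameter, each leg's bounding box inset 46 mm from the nearest pair of top edges, running from the floor to the underside of the top.

B is a four-legged stool. The seat is 267×306 mm, 26 mm thick, top at z = 395 mm. It stands on four round legs, each 48 mm in diameter, from z = 0 to the seat underside, each leg's axis is inset half a diameter from the nearest pair of seat edges (so the leg's bounding box is flush with the corner).

Four stools sit around the table at the −y, +y, −x, +x sides.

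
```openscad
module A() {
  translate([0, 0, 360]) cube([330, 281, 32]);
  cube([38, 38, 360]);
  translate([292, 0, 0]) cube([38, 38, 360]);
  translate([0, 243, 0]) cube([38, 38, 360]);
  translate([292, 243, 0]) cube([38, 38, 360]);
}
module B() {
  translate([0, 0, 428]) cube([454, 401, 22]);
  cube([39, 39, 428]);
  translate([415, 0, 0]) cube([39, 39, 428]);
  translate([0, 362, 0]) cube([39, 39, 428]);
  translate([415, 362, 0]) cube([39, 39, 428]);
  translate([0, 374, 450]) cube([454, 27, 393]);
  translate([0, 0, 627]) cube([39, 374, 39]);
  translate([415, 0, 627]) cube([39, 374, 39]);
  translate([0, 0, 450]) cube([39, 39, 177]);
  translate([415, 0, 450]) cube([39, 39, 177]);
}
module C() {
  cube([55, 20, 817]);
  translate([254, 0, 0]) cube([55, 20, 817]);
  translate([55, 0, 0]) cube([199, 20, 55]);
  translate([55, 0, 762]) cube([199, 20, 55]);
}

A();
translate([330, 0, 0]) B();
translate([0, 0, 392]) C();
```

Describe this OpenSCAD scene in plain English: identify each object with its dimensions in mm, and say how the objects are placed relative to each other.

A is a four-legged stool. The seat is a 330×281×32 mm slab whose top surface is at z = 392 mm; four square legs, each 38×38 mm in cross-section, run from the floor (z = 0) to the underside of the seat, each flush with a corner of the seat.

B is a chair: 454×401 mm seat, 22 mm thick, top at z = 450 mm, on four 39 mm square corner legs flush with the seat edges. A 27 mm thick backrest slab spans the full seat width, extending 393 mm above the seat top, its back face flush with the seat's +y edge. Two armrests of 39×39 mm section run along each side from the seat's front edge to the front of the backrest, top faces 216 mm above the seat top and outer faces flush with the seat's x-edges; a 39×39 mm post under the front of each armrest stands on the seat at the front corner.

C is a rectangular picture frame lying in the x–z plane (depth along y). The opening is 199 mm wide (x) by 707 mm tall (z), surrounded by a border 55 mm wide on all four sides. The frame is 20 mm deep and is made of two full-height vertical stiles with two horizontal rails fitted between them.

The chair is against the stool's +x side, with their −y faces flush. The picture frame is on top of the stool.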